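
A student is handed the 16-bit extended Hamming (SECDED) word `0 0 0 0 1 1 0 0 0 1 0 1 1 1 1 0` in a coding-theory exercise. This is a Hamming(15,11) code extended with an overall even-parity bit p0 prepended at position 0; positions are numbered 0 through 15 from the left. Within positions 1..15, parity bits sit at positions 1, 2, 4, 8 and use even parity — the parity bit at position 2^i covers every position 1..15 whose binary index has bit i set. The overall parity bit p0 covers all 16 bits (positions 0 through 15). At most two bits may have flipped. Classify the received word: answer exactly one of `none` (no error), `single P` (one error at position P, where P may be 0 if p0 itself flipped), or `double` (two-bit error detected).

single 12

s1: b1⊕b3⊕b5⊕b7⊕b9⊕b11⊕b13⊕b15 = 0⊕0⊕1⊕0⊕1⊕1⊕1⊕0 = 0
s2: b2⊕b3⊕b6⊕b7⊕b10⊕b11⊕b14⊕b15 = 0⊕0⊕0⊕0⊕0⊕1⊕1⊕0 = 0
s4: b4⊕b5⊕b6⊕b7⊕b12⊕b13⊕b14⊕b15 = 1⊕1⊕0⊕0⊕1⊕1⊕1⊕0 = 1
s8: b8⊕b9⊕b10⊕b11⊕b12⊕b13⊕b14⊕b15 = 0⊕1⊕0⊕1⊕1⊕1⊕1⊕0 = 1
Syndrome (s8...s1) = 1100 → position 12.
Overall parity (XOR of all 16 bits, including p0): 0⊕0⊕0⊕0⊕1⊕1⊕0⊕0⊕0⊕1⊕0⊕1⊕1⊕1⊕1⊕0 = 1
Overall=1, syndrome position=12 → single-bit error at position 12.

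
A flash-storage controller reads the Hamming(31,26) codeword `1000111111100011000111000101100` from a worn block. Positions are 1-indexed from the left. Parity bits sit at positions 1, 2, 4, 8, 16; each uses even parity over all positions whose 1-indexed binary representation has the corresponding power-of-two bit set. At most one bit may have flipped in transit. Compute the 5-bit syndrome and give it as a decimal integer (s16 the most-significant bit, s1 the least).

s1: b1⊕b3⊕b5⊕b7⊕b9⊕b11⊕b13⊕b15⊕b17⊕b19⊕b21⊕b23⊕b25⊕b27⊕b29⊕b31 = 1⊕0⊕1⊕1⊕1⊕1⊕0⊕1⊕0⊕0⊕1⊕0⊕0⊕0⊕1⊕0 = 0
s2: b2⊕b3⊕b6⊕b7⊕b10⊕b11⊕b14⊕b15⊕b18⊕b19⊕b22⊕b23⊕b26⊕b27⊕b30⊕b31 = 0⊕0⊕1⊕1⊕1⊕1⊕0⊕1⊕0⊕0⊕1⊕0⊕1⊕0⊕0⊕0 = 1
s4: b4⊕b5⊕b6⊕b7⊕b12⊕b13⊕b14⊕b15⊕b20⊕b21⊕b22⊕b23⊕b28⊕b29⊕b30⊕b31 = 0⊕1⊕1⊕1⊕0⊕0⊕0⊕1⊕1⊕1⊕1⊕0⊕1⊕1⊕0⊕0 = 1
s8: b8⊕b9⊕b10⊕b11⊕b12⊕b13⊕b14⊕b15⊕b24⊕b25⊕b26⊕b27⊕b28⊕b29⊕b30⊕b31 = 1⊕1⊕1⊕1⊕0⊕0⊕0⊕1⊕0⊕0⊕1⊕0⊕1⊕1⊕0⊕0 = 0
s16: b16⊕b17⊕b18⊕b19⊕b20⊕b21⊕b22⊕b23⊕b24⊕b25⊕b26⊕b27⊕b28⊕b29⊕b30⊕b31 = 1⊕0⊕0⊕0⊕1⊕1⊕1⊕0⊕0⊕0⊕1⊕0⊕1⊕1⊕0⊕0 = 1
Syndrome (s16...s1) = 10110 → position 22.

22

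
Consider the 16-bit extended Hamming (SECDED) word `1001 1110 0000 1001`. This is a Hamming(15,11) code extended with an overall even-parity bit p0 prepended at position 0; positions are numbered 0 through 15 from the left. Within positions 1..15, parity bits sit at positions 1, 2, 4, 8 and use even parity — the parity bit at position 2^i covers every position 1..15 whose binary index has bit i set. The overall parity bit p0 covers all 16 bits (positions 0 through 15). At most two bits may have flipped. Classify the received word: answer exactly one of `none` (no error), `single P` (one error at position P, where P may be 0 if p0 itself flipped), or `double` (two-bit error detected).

single 7

s1: b1⊕b3⊕b5⊕b7⊕b9⊕b11⊕b13⊕b15 = 0⊕1⊕1⊕0⊕0⊕0⊕0⊕1 = 1
s2: b2⊕b3⊕b6⊕b7⊕b10⊕b11⊕b14⊕b15 = 0⊕1⊕1⊕0⊕0⊕0⊕0⊕1 = 1
s4: b4⊕b5⊕b6⊕b7⊕b12⊕b13⊕b14⊕b15 = 1⊕1⊕1⊕0⊕1⊕0⊕0⊕1 = 1
s8: b8⊕b9⊕b10⊕b11⊕b12⊕b13⊕b14⊕b15 = 0⊕0⊕0⊕0⊕1⊕0⊕0⊕1 = 0
Syndrome (s8...s1) = 0111 → position 7.
Overall parity (XOR of all 16 bits, including p0): 1⊕0⊕0⊕1⊕1⊕1⊕1⊕0⊕0⊕0⊕0⊕0⊕1⊕0⊕0⊕1 = 1
Overall=1, syndrome position=7 → single-bit error at position 7.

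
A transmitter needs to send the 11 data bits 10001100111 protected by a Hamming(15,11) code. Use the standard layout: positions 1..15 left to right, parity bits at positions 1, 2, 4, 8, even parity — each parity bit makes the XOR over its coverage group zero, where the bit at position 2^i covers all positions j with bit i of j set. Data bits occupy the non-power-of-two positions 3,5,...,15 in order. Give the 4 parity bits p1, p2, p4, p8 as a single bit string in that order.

Place data bits at non-power-of-two positions: b3=1, b5=0, b6=0, b7=0, b9=1, b10=1, b11=0, b12=0, b13=1, b14=1, b15=1.
p1 = XOR of data positions {3,5,7,9,11,13,15} = 1⊕0⊕0⊕1⊕0⊕1⊕1 = 0
p2 = XOR of data positions {3,6,7,10,11,14,15} = 1⊕0⊕0⊕1⊕0⊕1⊕1 = 0
p4 = XOR of data positions {5,6,7,12,13,14,15} = 0⊕0⊕0⊕0⊕1⊕1⊕1 = 1
p8 = XOR of data positions {9,10,11,12,13,14,15} = 1⊕1⊕0⊕0⊕1⊕1⊕1 = 1
Parity bits p1,p2,p4,p8 = 0011

0011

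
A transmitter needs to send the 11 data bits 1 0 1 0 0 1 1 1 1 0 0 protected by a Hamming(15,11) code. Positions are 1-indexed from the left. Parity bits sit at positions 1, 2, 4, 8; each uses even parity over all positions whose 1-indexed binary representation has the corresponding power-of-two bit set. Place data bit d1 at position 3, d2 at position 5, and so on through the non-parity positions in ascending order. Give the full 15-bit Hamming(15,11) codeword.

101101000111100

Place data bits at non-power-of-two positions: b3=1, b5=0, b6=1, b7=0, b9=0, b10=1, b11=1, b12=1, b13=1, b14=0, b15=0.
p1 = XOR of data positions {3,5,7,9,11,13,15} = 1⊕0⊕0⊕0⊕1⊕1⊕0 = 1
p2 = XOR of data positions {3,6,7,10,11,14,15} = 1⊕1⊕0⊕1⊕1⊕0⊕0 = 0
p4 = XOR of data positions {5,6,7,12,13,14,15} = 0⊕1⊕0⊕1⊕1⊕0⊕0 = 1
p8 = XOR of data positions {9,10,11,12,13,14,15} = 0⊕1⊕1⊕1⊕1⊕0⊕0 = 0
Codeword b1..b15 = 101101000111100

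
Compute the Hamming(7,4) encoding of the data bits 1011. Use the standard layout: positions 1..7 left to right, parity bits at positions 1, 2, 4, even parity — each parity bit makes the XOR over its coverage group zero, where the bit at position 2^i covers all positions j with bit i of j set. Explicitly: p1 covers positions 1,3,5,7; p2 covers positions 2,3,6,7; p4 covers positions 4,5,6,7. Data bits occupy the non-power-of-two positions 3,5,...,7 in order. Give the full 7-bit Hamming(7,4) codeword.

Place data bits at non-power-of-two positions: b3=1, b5=0, b6=1, b7=1.
p1 = XOR of data positions {3,5,7} = 1⊕0⊕1 = 0
p2 = XOR of data positions {3,6,7} = 1⊕1⊕1 = 1
p4 = XOR of data positions {5,6,7} = 0⊕1⊕1 = 0
Codeword b1..b7 = 0110011

0110011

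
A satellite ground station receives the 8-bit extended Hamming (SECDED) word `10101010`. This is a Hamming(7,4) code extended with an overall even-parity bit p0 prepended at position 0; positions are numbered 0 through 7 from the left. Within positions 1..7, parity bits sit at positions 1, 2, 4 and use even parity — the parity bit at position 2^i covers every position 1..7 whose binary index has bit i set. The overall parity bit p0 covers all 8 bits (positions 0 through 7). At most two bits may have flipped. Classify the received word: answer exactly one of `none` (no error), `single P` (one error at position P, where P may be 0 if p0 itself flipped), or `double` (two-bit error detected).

s1: b1⊕b3⊕b5⊕b7 = 0⊕0⊕0⊕0 = 0
s2: b2⊕b3⊕b6⊕b7 = 1⊕0⊕1⊕0 = 0
s4: b4⊕b5⊕b6⊕b7 = 1⊕0⊕1⊕0 = 0
Syndrome (s4...s1) = 000 → position 0 (no error).
Overall parity (XOR of all 8 bits, including p0): 1⊕0⊕1⊕0⊕1⊕0⊕1⊕0 = 0
Overall=0, syndrome position=0 → no error.

none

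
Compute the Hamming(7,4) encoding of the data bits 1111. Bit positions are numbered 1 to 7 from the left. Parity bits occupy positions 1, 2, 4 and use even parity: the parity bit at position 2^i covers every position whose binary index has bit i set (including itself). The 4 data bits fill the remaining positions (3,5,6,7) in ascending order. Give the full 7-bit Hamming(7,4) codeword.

1111111

Place data bits at non-power-of-two positions: b3=1, b5=1, b6=1, b7=1.
p1 = XOR of data positions {3,5,7} = 1⊕1⊕1 = 1
p2 = XOR of data positions {3,6,7} = 1⊕1⊕1 = 1
p4 = XOR of data positions {5,6,7} = 1⊕1⊕1 = 1
Codeword b1..b7 = 1111111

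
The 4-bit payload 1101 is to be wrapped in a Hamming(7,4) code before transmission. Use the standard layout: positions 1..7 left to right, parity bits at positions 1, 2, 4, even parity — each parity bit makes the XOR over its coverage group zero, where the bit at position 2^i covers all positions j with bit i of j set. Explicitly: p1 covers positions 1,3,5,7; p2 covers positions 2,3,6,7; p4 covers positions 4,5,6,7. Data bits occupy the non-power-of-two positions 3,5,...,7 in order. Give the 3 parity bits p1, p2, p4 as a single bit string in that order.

100

Place data bits at non-power-of-two positions: b3=1, b5=1, b6=0, b7=1.
p1 = XOR of data positions {3,5,7} = 1⊕1⊕1 = 1
p2 = XOR of data positions {3,6,7} = 1⊕0⊕1 = 0
p4 = XOR of data positions {5,6,7} = 1⊕0⊕1 = 0
Parity bits p1,p2,p4 = 100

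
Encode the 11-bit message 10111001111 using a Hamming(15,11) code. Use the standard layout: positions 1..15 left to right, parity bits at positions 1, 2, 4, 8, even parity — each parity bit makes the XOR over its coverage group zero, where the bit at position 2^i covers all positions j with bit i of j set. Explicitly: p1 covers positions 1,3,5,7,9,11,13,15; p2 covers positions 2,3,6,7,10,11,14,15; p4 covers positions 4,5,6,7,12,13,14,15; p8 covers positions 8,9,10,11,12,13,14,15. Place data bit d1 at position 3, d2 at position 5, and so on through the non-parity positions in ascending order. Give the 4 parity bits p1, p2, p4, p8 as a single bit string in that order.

1101

Place data bits at non-power-of-two positions: b3=1, b5=0, b6=1, b7=1, b9=1, b10=0, b11=0, b12=1, b13=1, b14=1, b15=1.
p1 = XOR of data positions {3,5,7,9,11,13,15} = 1⊕0⊕1⊕1⊕0⊕1⊕1 = 1
p2 = XOR of data positions {3,6,7,10,11,14,15} = 1⊕1⊕1⊕0⊕0⊕1⊕1 = 1
p4 = XOR of data positions {5,6,7,12,13,14,15} = 0⊕1⊕1⊕1⊕1⊕1⊕1 = 0
p8 = XOR of data positions {9,10,11,12,13,14,15} = 1⊕0⊕0⊕1⊕1⊕1⊕1 = 1
Parity bits p1,p2,p4,p8 = 1101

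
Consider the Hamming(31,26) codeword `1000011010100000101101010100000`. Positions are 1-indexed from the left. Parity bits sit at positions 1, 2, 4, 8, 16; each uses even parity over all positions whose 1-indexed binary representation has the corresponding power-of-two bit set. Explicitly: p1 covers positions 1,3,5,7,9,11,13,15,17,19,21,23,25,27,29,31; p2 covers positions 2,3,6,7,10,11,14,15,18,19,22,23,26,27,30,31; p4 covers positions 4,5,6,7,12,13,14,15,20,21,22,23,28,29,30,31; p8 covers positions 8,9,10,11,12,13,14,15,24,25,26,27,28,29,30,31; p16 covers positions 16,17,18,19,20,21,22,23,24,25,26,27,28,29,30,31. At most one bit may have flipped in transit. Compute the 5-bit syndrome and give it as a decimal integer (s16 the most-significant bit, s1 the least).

s1: b1⊕b3⊕b5⊕b7⊕b9⊕b11⊕b13⊕b15⊕b17⊕b19⊕b21⊕b23⊕b25⊕b27⊕b29⊕b31 = 1⊕0⊕0⊕1⊕1⊕1⊕0⊕0⊕1⊕1⊕0⊕0⊕0⊕0⊕0⊕0 = 0
s2: b2⊕b3⊕b6⊕b7⊕b10⊕b11⊕b14⊕b15⊕b18⊕b19⊕b22⊕b23⊕b26⊕b27⊕b30⊕b31 = 0⊕0⊕1⊕1⊕0⊕1⊕0⊕0⊕0⊕1⊕1⊕0⊕1⊕0⊕0⊕0 = 0
s4: b4⊕b5⊕b6⊕b7⊕b12⊕b13⊕b14⊕b15⊕b20⊕b21⊕b22⊕b23⊕b28⊕b29⊕b30⊕b31 = 0⊕0⊕1⊕1⊕0⊕0⊕0⊕0⊕1⊕0⊕1⊕0⊕0⊕0⊕0⊕0 = 0
s8: b8⊕b9⊕b10⊕b11⊕b12⊕b13⊕b14⊕b15⊕b24⊕b25⊕b26⊕b27⊕b28⊕b29⊕b30⊕b31 = 0⊕1⊕0⊕1⊕0⊕0⊕0⊕0⊕1⊕0⊕1⊕0⊕0⊕0⊕0⊕0 = 0
s16: b16⊕b17⊕b18⊕b19⊕b20⊕b21⊕b22⊕b23⊕b24⊕b25⊕b26⊕b27⊕b28⊕b29⊕b30⊕b31 = 0⊕1⊕0⊕1⊕1⊕0⊕1⊕0⊕1⊕0⊕1⊕0⊕0⊕0⊕0⊕0 = 0
Syndrome (s16...s1) = 00000 → position 0 (no error).

0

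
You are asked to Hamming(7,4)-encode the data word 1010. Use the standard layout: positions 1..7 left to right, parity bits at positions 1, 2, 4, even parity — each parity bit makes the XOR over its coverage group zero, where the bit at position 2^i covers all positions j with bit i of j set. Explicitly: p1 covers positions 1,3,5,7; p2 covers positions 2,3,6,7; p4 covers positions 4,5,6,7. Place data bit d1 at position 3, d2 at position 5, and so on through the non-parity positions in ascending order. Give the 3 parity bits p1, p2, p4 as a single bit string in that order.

Place data bits at non-power-of-two positions: b3=1, b5=0, b6=1, b7=0.
p1 = XOR of data positions {3,5,7} = 1⊕0⊕0 = 1
p2 = XOR of data positions {3,6,7} = 1⊕1⊕0 = 0
p4 = XOR of data positions {5,6,7} = 0⊕1⊕0 = 1
Parity bits p1,p2,p4 = 101

101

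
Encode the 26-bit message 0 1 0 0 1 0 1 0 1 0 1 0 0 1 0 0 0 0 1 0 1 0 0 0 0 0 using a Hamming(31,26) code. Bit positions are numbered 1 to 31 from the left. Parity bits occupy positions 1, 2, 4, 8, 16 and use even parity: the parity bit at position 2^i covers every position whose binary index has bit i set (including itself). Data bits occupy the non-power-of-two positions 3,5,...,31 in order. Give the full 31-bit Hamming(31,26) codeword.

Place data bits at non-power-of-two positions: b3=0, b5=1, b6=0, b7=0, b9=1, b10=0, b11=1, b12=0, b13=1, b14=0, b15=1, b17=0, b18=0, b19=1, b20=0, b21=0, b22=0, b23=0, b24=1, b25=0, b26=1, b27=0, b28=0, b29=0, b30=0, b31=0.
p1 = XOR of data positions {3,5,7,9,11,13,15,17,19,21,23,25,27,29,31} = 0⊕1⊕0⊕1⊕1⊕1⊕1⊕0⊕1⊕0⊕0⊕0⊕0⊕0⊕0 = 0
p2 = XOR of data positions {3,6,7,10,11,14,15,18,19,22,23,26,27,30,31} = 0⊕0⊕0⊕0⊕1⊕0⊕1⊕0⊕1⊕0⊕0⊕1⊕0⊕0⊕0 = 0
p4 = XOR of data positions {5,6,7,12,13,14,15,20,21,22,23,28,29,30,31} = 1⊕0⊕0⊕0⊕1⊕0⊕1⊕0⊕0⊕0⊕0⊕0⊕0⊕0⊕0 = 1
p8 = XOR of data positions {9,10,11,12,13,14,15,24,25,26,27,28,29,30,31} = 1⊕0⊕1⊕0⊕1⊕0⊕1⊕1⊕0⊕1⊕0⊕0⊕0⊕0⊕0 = 0
p16 = XOR of data positions {17,18,19,20,21,22,23,24,25,26,27,28,29,30,31} = 0⊕0⊕1⊕0⊕0⊕0⊕0⊕1⊕0⊕1⊕0⊕0⊕0⊕0⊕0 = 1
Codeword b1..b31 = 0001100010101011001000010100000

0001100010101011001000010100000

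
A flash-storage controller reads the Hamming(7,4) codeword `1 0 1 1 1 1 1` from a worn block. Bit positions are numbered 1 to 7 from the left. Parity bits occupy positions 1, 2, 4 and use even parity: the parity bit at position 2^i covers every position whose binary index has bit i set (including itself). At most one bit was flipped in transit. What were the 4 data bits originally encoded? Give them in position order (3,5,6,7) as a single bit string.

s1: b1⊕b3⊕b5⊕b7 = 1⊕1⊕1⊕1 = 0
s2: b2⊕b3⊕b6⊕b7 = 0⊕1⊕1⊕1 = 1
s4: b4⊕b5⊕b6⊕b7 = 1⊕1⊕1⊕1 = 0
Syndrome (s4...s1) = 010 → position 2.
Flip bit 2: corrected codeword = 1111111
Data bits at positions 3,5,6,7: 1111

1111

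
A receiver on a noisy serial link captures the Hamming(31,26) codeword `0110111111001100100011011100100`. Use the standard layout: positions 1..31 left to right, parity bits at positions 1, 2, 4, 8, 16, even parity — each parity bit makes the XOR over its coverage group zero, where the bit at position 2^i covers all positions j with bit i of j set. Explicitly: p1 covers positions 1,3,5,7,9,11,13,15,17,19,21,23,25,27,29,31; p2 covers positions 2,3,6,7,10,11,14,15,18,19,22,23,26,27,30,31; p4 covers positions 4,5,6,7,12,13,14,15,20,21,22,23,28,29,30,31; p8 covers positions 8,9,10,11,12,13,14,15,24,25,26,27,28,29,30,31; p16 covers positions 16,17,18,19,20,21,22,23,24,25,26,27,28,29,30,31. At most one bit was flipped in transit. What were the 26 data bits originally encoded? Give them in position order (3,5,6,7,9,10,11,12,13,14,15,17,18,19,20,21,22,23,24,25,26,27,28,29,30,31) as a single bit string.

s1: b1⊕b3⊕b5⊕b7⊕b9⊕b11⊕b13⊕b15⊕b17⊕b19⊕b21⊕b23⊕b25⊕b27⊕b29⊕b31 = 0⊕1⊕1⊕1⊕1⊕0⊕1⊕0⊕1⊕0⊕1⊕0⊕1⊕0⊕1⊕0 = 1
s2: b2⊕b3⊕b6⊕b7⊕b10⊕b11⊕b14⊕b15⊕b18⊕b19⊕b22⊕b23⊕b26⊕b27⊕b30⊕b31 = 1⊕1⊕1⊕1⊕1⊕0⊕1⊕0⊕0⊕0⊕1⊕0⊕1⊕0⊕0⊕0 = 0
s4: b4⊕b5⊕b6⊕b7⊕b12⊕b13⊕b14⊕b15⊕b20⊕b21⊕b22⊕b23⊕b28⊕b29⊕b30⊕b31 = 0⊕1⊕1⊕1⊕0⊕1⊕1⊕0⊕0⊕1⊕1⊕0⊕0⊕1⊕0⊕0 = 0
s8: b8⊕b9⊕b10⊕b11⊕b12⊕b13⊕b14⊕b15⊕b24⊕b25⊕b26⊕b27⊕b28⊕b29⊕b30⊕b31 = 1⊕1⊕1⊕0⊕0⊕1⊕1⊕0⊕1⊕1⊕1⊕0⊕0⊕1⊕0⊕0 = 1
s16: b16⊕b17⊕b18⊕b19⊕b20⊕b21⊕b22⊕b23⊕b24⊕b25⊕b26⊕b27⊕b28⊕b29⊕b30⊕b31 = 0⊕1⊕0⊕0⊕0⊕1⊕1⊕0⊕1⊕1⊕1⊕0⊕0⊕1⊕0⊕0 = 1
Syndrome (s16...s1) = 11001 → position 25.
Flip bit 25: corrected codeword = 0110111111001100100011010100100
Data bits at positions 3,5,6,7,9,10,11,12,13,14,15,17,18,19,20,21,22,23,24,25,26,27,28,29,30,31: 11111100110100011010100100

11111100110100011010100100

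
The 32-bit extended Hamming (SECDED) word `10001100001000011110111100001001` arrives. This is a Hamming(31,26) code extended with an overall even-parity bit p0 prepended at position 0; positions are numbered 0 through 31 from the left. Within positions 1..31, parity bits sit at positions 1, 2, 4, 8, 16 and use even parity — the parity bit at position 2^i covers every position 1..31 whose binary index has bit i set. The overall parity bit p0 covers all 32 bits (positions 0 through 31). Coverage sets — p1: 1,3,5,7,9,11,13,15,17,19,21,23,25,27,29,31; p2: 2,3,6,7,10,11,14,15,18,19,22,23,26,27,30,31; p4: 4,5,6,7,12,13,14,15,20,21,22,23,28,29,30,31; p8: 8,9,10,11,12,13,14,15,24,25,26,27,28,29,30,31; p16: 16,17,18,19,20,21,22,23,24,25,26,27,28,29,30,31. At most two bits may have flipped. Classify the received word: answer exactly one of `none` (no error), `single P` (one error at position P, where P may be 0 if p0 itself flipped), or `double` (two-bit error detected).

s1: b1⊕b3⊕b5⊕b7⊕b9⊕b11⊕b13⊕b15⊕b17⊕b19⊕b21⊕b23⊕b25⊕b27⊕b29⊕b31 = 0⊕0⊕1⊕0⊕0⊕0⊕0⊕1⊕1⊕0⊕1⊕1⊕0⊕0⊕0⊕1 = 0
s2: b2⊕b3⊕b6⊕b7⊕b10⊕b11⊕b14⊕b15⊕b18⊕b19⊕b22⊕b23⊕b26⊕b27⊕b30⊕b31 = 0⊕0⊕0⊕0⊕1⊕0⊕0⊕1⊕1⊕0⊕1⊕1⊕0⊕0⊕0⊕1 = 0
s4: b4⊕b5⊕b6⊕b7⊕b12⊕b13⊕b14⊕b15⊕b20⊕b21⊕b22⊕b23⊕b28⊕b29⊕b30⊕b31 = 1⊕1⊕0⊕0⊕0⊕0⊕0⊕1⊕1⊕1⊕1⊕1⊕1⊕0⊕0⊕1 = 1
s8: b8⊕b9⊕b10⊕b11⊕b12⊕b13⊕b14⊕b15⊕b24⊕b25⊕b26⊕b27⊕b28⊕b29⊕b30⊕b31 = 0⊕0⊕1⊕0⊕0⊕0⊕0⊕1⊕0⊕0⊕0⊕0⊕1⊕0⊕0⊕1 = 0
s16: b16⊕b17⊕b18⊕b19⊕b20⊕b21⊕b22⊕b23⊕b24⊕b25⊕b26⊕b27⊕b28⊕b29⊕b30⊕b31 = 1⊕1⊕1⊕0⊕1⊕1⊕1⊕1⊕0⊕0⊕0⊕0⊕1⊕0⊕0⊕1 = 1
Syndrome (s16...s1) = 10100 → position 20.
Overall parity (XOR of all 32 bits, including p0): 1⊕0⊕0⊕0⊕1⊕1⊕0⊕0⊕0⊕0⊕1⊕0⊕0⊕0⊕0⊕1⊕1⊕1⊕1⊕0⊕1⊕1⊕1⊕1⊕0⊕0⊕0⊕0⊕1⊕0⊕0⊕1 = 0
Overall=0, syndrome position=20 → double-bit error detected (uncorrectable).

double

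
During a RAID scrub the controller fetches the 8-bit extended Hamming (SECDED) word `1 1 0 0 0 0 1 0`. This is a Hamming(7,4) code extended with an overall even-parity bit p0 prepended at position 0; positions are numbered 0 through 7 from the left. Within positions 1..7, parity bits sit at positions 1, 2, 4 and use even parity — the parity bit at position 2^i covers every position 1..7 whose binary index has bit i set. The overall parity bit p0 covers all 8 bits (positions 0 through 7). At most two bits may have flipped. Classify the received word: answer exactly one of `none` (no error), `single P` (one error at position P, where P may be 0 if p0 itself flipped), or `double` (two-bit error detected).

s1: b1⊕b3⊕b5⊕b7 = 1⊕0⊕0⊕0 = 1
s2: b2⊕b3⊕b6⊕b7 = 0⊕0⊕1⊕0 = 1
s4: b4⊕b5⊕b6⊕b7 = 0⊕0⊕1⊕0 = 1
Syndrome (s4...s1) = 111 → position 7.
Overall parity (XOR of all 8 bits, including p0): 1⊕1⊕0⊕0⊕0⊕0⊕1⊕0 = 1
Overall=1, syndrome position=7 → single-bit error at position 7.

single 7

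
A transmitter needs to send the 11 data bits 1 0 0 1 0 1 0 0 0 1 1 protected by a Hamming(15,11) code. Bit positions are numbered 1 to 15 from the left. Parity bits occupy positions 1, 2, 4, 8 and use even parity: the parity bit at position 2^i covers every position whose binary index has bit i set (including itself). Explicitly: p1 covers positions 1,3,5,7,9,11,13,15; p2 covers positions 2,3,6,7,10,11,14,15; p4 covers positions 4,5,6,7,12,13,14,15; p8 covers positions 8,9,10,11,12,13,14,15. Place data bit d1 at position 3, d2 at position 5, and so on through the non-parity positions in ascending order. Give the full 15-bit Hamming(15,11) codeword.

111100110100011

Place data bits at non-power-of-two positions: b3=1, b5=0, b6=0, b7=1, b9=0, b10=1, b11=0, b12=0, b13=0, b14=1, b15=1.
p1 = XOR of data positions {3,5,7,9,11,13,15} = 1⊕0⊕1⊕0⊕0⊕0⊕1 = 1
p2 = XOR of data positions {3,6,7,10,11,14,15} = 1⊕0⊕1⊕1⊕0⊕1⊕1 = 1
p4 = XOR of data positions {5,6,7,12,13,14,15} = 0⊕0⊕1⊕0⊕0⊕1⊕1 = 1
p8 = XOR of data positions {9,10,11,12,13,14,15} = 0⊕1⊕0⊕0⊕0⊕1⊕1 = 1
Codeword b1..b15 = 111100110100011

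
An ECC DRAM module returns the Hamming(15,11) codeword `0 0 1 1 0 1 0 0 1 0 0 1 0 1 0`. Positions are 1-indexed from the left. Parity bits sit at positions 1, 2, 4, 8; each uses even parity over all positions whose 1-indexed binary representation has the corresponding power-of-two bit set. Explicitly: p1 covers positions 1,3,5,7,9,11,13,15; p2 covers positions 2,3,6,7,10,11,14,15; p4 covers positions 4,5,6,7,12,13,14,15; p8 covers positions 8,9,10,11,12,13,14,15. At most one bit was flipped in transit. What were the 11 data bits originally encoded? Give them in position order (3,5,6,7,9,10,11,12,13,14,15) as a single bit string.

10101101010

s1: b1⊕b3⊕b5⊕b7⊕b9⊕b11⊕b13⊕b15 = 0⊕1⊕0⊕0⊕1⊕0⊕0⊕0 = 0
s2: b2⊕b3⊕b6⊕b7⊕b10⊕b11⊕b14⊕b15 = 0⊕1⊕1⊕0⊕0⊕0⊕1⊕0 = 1
s4: b4⊕b5⊕b6⊕b7⊕b12⊕b13⊕b14⊕b15 = 1⊕0⊕1⊕0⊕1⊕0⊕1⊕0 = 0
s8: b8⊕b9⊕b10⊕b11⊕b12⊕b13⊕b14⊕b15 = 0⊕1⊕0⊕0⊕1⊕0⊕1⊕0 = 1
Syndrome (s8...s1) = 1010 → position 10.
Flip bit 10: corrected codeword = 001101001101010
Data bits at positions 3,5,6,7,9,10,11,12,13,14,15: 10101101010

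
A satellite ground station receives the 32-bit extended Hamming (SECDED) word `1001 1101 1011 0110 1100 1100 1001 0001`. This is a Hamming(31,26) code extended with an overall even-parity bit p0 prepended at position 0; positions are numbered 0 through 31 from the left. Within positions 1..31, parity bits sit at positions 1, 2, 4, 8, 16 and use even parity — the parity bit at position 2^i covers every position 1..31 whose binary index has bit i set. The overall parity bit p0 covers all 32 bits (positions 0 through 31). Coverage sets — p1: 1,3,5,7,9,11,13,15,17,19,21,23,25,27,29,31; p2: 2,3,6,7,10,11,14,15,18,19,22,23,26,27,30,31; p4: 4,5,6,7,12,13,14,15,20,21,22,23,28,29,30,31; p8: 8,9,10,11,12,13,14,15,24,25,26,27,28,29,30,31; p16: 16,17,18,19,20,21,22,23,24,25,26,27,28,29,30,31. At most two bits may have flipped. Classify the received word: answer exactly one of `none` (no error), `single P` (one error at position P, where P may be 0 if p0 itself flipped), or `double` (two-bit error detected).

single 19

s1: b1⊕b3⊕b5⊕b7⊕b9⊕b11⊕b13⊕b15⊕b17⊕b19⊕b21⊕b23⊕b25⊕b27⊕b29⊕b31 = 0⊕1⊕1⊕1⊕0⊕1⊕1⊕0⊕1⊕0⊕1⊕0⊕0⊕1⊕0⊕1 = 1
s2: b2⊕b3⊕b6⊕b7⊕b10⊕b11⊕b14⊕b15⊕b18⊕b19⊕b22⊕b23⊕b26⊕b27⊕b30⊕b31 = 0⊕1⊕0⊕1⊕1⊕1⊕1⊕0⊕0⊕0⊕0⊕0⊕0⊕1⊕0⊕1 = 1
s4: b4⊕b5⊕b6⊕b7⊕b12⊕b13⊕b14⊕b15⊕b20⊕b21⊕b22⊕b23⊕b28⊕b29⊕b30⊕b31 = 1⊕1⊕0⊕1⊕0⊕1⊕1⊕0⊕1⊕1⊕0⊕0⊕0⊕0⊕0⊕1 = 0
s8: b8⊕b9⊕b10⊕b11⊕b12⊕b13⊕b14⊕b15⊕b24⊕b25⊕b26⊕b27⊕b28⊕b29⊕b30⊕b31 = 1⊕0⊕1⊕1⊕0⊕1⊕1⊕0⊕1⊕0⊕0⊕1⊕0⊕0⊕0⊕1 = 0
s16: b16⊕b17⊕b18⊕b19⊕b20⊕b21⊕b22⊕b23⊕b24⊕b25⊕b26⊕b27⊕b28⊕b29⊕b30⊕b31 = 1⊕1⊕0⊕0⊕1⊕1⊕0⊕0⊕1⊕0⊕0⊕1⊕0⊕0⊕0⊕1 = 1
Syndrome (s16...s1) = 10011 → position 19.
Overall parity (XOR of all 32 bits, including p0): 1⊕0⊕0⊕1⊕1⊕1⊕0⊕1⊕1⊕0⊕1⊕1⊕0⊕1⊕1⊕0⊕1⊕1⊕0⊕0⊕1⊕1⊕0⊕0⊕1⊕0⊕0⊕1⊕0⊕0⊕0⊕1 = 1
Overall=1, syndrome position=19 → single-bit error at position 19.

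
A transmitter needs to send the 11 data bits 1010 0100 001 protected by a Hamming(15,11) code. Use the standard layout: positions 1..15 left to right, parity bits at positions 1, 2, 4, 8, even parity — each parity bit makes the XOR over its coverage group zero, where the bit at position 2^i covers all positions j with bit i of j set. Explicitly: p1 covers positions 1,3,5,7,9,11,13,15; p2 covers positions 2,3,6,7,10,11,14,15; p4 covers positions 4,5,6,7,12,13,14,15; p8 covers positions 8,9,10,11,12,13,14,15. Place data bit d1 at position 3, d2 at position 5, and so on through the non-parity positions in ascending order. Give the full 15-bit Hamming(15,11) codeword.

Place data bits at non-power-of-two positions: b3=1, b5=0, b6=1, b7=0, b9=0, b10=1, b11=0, b12=0, b13=0, b14=0, b15=1.
p1 = XOR of data positions {3,5,7,9,11,13,15} = 1⊕0⊕0⊕0⊕0⊕0⊕1 = 0
p2 = XOR of data positions {3,6,7,10,11,14,15} = 1⊕1⊕0⊕1⊕0⊕0⊕1 = 0
p4 = XOR of data positions {5,6,7,12,13,14,15} = 0⊕1⊕0⊕0⊕0⊕0⊕1 = 0
p8 = XOR of data positions {9,10,11,12,13,14,15} = 0⊕1⊕0⊕0⊕0⊕0⊕1 = 0
Codeword b1..b15 = 001001000100001

001001000100001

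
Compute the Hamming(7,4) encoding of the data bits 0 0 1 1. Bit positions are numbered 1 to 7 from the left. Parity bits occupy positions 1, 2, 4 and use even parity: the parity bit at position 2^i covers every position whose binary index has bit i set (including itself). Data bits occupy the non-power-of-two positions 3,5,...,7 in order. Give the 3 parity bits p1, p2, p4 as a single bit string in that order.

100

Place data bits at non-power-of-two positions: b3=0, b5=0, b6=1, b7=1.
p1 = XOR of data positions {3,5,7} = 0⊕0⊕1 = 1
p2 = XOR of data positions {3,6,7} = 0⊕1⊕1 = 0
p4 = XOR of data positions {5,6,7} = 0⊕1⊕1 = 0
Parity bits p1,p2,p4 = 100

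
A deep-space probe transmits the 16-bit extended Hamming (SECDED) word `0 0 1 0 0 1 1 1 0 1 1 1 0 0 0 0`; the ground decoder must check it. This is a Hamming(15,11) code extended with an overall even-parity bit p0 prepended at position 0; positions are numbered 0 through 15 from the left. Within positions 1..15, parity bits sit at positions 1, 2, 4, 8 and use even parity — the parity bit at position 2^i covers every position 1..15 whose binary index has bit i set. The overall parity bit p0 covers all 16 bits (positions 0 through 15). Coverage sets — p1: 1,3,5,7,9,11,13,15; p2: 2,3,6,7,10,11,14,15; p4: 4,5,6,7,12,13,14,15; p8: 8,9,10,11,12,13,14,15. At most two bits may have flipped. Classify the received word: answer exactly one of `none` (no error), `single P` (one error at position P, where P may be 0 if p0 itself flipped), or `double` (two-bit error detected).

single 14

s1: b1⊕b3⊕b5⊕b7⊕b9⊕b11⊕b13⊕b15 = 0⊕0⊕1⊕1⊕1⊕1⊕0⊕0 = 0
s2: b2⊕b3⊕b6⊕b7⊕b10⊕b11⊕b14⊕b15 = 1⊕0⊕1⊕1⊕1⊕1⊕0⊕0 = 1
s4: b4⊕b5⊕b6⊕b7⊕b12⊕b13⊕b14⊕b15 = 0⊕1⊕1⊕1⊕0⊕0⊕0⊕0 = 1
s8: b8⊕b9⊕b10⊕b11⊕b12⊕b13⊕b14⊕b15 = 0⊕1⊕1⊕1⊕0⊕0⊕0⊕0 = 1
Syndrome (s8...s1) = 1110 → position 14.
Overall parity (XOR of all 16 bits, including p0): 0⊕0⊕1⊕0⊕0⊕1⊕1⊕1⊕0⊕1⊕1⊕1⊕0⊕0⊕0⊕0 = 1
Overall=1, syndrome position=14 → single-bit error at position 14.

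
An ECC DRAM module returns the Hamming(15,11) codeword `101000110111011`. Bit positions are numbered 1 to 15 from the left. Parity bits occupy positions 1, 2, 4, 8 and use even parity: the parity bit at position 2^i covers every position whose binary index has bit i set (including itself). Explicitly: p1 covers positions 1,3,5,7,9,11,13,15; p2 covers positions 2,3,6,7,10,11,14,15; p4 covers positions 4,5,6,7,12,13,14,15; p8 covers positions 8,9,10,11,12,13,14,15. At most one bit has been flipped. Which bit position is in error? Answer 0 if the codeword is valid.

s1: b1⊕b3⊕b5⊕b7⊕b9⊕b11⊕b13⊕b15 = 1⊕1⊕0⊕1⊕0⊕1⊕0⊕1 = 1
s2: b2⊕b3⊕b6⊕b7⊕b10⊕b11⊕b14⊕b15 = 0⊕1⊕0⊕1⊕1⊕1⊕1⊕1 = 0
s4: b4⊕b5⊕b6⊕b7⊕b12⊕b13⊕b14⊕b15 = 0⊕0⊕0⊕1⊕1⊕0⊕1⊕1 = 0
s8: b8⊕b9⊕b10⊕b11⊕b12⊕b13⊕b14⊕b15 = 1⊕0⊕1⊕1⊕1⊕0⊕1⊕1 = 0
Syndrome (s8...s1) = 0001 → position 1.

1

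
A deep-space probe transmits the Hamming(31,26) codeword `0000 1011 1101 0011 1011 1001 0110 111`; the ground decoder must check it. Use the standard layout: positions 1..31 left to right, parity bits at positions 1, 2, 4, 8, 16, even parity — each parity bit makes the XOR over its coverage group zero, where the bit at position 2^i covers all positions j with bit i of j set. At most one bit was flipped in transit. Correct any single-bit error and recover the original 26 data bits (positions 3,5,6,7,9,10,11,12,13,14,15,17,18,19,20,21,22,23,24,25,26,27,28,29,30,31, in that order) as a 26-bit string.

01011101001101110010111111

s1: b1⊕b3⊕b5⊕b7⊕b9⊕b11⊕b13⊕b15⊕b17⊕b19⊕b21⊕b23⊕b25⊕b27⊕b29⊕b31 = 0⊕0⊕1⊕1⊕1⊕0⊕0⊕1⊕1⊕1⊕1⊕0⊕0⊕1⊕1⊕1 = 0
s2: b2⊕b3⊕b6⊕b7⊕b10⊕b11⊕b14⊕b15⊕b18⊕b19⊕b22⊕b23⊕b26⊕b27⊕b30⊕b31 = 0⊕0⊕0⊕1⊕1⊕0⊕0⊕1⊕0⊕1⊕0⊕0⊕1⊕1⊕1⊕1 = 0
s4: b4⊕b5⊕b6⊕b7⊕b12⊕b13⊕b14⊕b15⊕b20⊕b21⊕b22⊕b23⊕b28⊕b29⊕b30⊕b31 = 0⊕1⊕0⊕1⊕1⊕0⊕0⊕1⊕1⊕1⊕0⊕0⊕0⊕1⊕1⊕1 = 1
s8: b8⊕b9⊕b10⊕b11⊕b12⊕b13⊕b14⊕b15⊕b24⊕b25⊕b26⊕b27⊕b28⊕b29⊕b30⊕b31 = 1⊕1⊕1⊕0⊕1⊕0⊕0⊕1⊕1⊕0⊕1⊕1⊕0⊕1⊕1⊕1 = 1
s16: b16⊕b17⊕b18⊕b19⊕b20⊕b21⊕b22⊕b23⊕b24⊕b25⊕b26⊕b27⊕b28⊕b29⊕b30⊕b31 = 1⊕1⊕0⊕1⊕1⊕1⊕0⊕0⊕1⊕0⊕1⊕1⊕0⊕1⊕1⊕1 = 1
Syndrome (s16...s1) = 11100 → position 28.
Flip bit 28: corrected codeword = 0000101111010011101110010111111
Data bits at positions 3,5,6,7,9,10,11,12,13,14,15,17,18,19,20,21,22,23,24,25,26,27,28,29,30,31: 01011101001101110010111111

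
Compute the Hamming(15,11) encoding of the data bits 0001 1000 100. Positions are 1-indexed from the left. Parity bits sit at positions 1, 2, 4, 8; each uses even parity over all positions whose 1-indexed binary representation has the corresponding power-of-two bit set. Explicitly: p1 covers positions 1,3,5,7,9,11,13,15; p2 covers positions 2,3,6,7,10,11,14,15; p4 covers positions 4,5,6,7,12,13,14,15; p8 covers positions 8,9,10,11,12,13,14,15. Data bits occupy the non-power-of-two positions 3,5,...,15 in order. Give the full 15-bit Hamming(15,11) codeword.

110000101000100

Place data bits at non-power-of-two positions: b3=0, b5=0, b6=0, b7=1, b9=1, b10=0, b11=0, b12=0, b13=1, b14=0, b15=0.
p1 = XOR of data positions {3,5,7,9,11,13,15} = 0⊕0⊕1⊕1⊕0⊕1⊕0 = 1
p2 = XOR of data positions {3,6,7,10,11,14,15} = 0⊕0⊕1⊕0⊕0⊕0⊕0 = 1
p4 = XOR of data positions {5,6,7,12,13,14,15} = 0⊕0⊕1⊕0⊕1⊕0⊕0 = 0
p8 = XOR of data positions {9,10,11,12,13,14,15} = 1⊕0⊕0⊕0⊕1⊕0⊕0 = 0
Codeword b1..b15 = 110000101000100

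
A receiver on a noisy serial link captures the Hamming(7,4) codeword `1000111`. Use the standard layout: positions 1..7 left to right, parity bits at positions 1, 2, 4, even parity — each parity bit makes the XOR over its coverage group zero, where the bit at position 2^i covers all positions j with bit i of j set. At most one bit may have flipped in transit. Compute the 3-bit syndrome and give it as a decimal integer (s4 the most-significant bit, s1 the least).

s1: b1⊕b3⊕b5⊕b7 = 1⊕0⊕1⊕1 = 1
s2: b2⊕b3⊕b6⊕b7 = 0⊕0⊕1⊕1 = 0
s4: b4⊕b5⊕b6⊕b7 = 0⊕1⊕1⊕1 = 1
Syndrome (s4...s1) = 101 → position 5.

5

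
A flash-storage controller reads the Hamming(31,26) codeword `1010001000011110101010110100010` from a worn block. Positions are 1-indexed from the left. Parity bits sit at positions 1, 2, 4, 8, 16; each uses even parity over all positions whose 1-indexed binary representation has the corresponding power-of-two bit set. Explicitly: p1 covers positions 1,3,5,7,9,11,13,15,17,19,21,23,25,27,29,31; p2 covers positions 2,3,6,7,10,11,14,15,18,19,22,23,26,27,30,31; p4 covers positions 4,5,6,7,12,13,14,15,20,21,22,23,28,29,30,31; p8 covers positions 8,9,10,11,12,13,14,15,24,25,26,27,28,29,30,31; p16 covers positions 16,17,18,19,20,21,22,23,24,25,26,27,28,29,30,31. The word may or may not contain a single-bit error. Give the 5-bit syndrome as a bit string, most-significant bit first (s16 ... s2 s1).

s1: b1⊕b3⊕b5⊕b7⊕b9⊕b11⊕b13⊕b15⊕b17⊕b19⊕b21⊕b23⊕b25⊕b27⊕b29⊕b31 = 1⊕1⊕0⊕1⊕0⊕0⊕1⊕1⊕1⊕1⊕1⊕1⊕0⊕0⊕0⊕0 = 1
s2: b2⊕b3⊕b6⊕b7⊕b10⊕b11⊕b14⊕b15⊕b18⊕b19⊕b22⊕b23⊕b26⊕b27⊕b30⊕b31 = 0⊕1⊕0⊕1⊕0⊕0⊕1⊕1⊕0⊕1⊕0⊕1⊕1⊕0⊕1⊕0 = 0
s4: b4⊕b5⊕b6⊕b7⊕b12⊕b13⊕b14⊕b15⊕b20⊕b21⊕b22⊕b23⊕b28⊕b29⊕b30⊕b31 = 0⊕0⊕0⊕1⊕1⊕1⊕1⊕1⊕0⊕1⊕0⊕1⊕0⊕0⊕1⊕0 = 0
s8: b8⊕b9⊕b10⊕b11⊕b12⊕b13⊕b14⊕b15⊕b24⊕b25⊕b26⊕b27⊕b28⊕b29⊕b30⊕b31 = 0⊕0⊕0⊕0⊕1⊕1⊕1⊕1⊕1⊕0⊕1⊕0⊕0⊕0⊕1⊕0 = 1
s16: b16⊕b17⊕b18⊕b19⊕b20⊕b21⊕b22⊕b23⊕b24⊕b25⊕b26⊕b27⊕b28⊕b29⊕b30⊕b31 = 0⊕1⊕0⊕1⊕0⊕1⊕0⊕1⊕1⊕0⊕1⊕0⊕0⊕0⊕1⊕0 = 1
Syndrome (s16...s1) = 11001 → position 25.

11001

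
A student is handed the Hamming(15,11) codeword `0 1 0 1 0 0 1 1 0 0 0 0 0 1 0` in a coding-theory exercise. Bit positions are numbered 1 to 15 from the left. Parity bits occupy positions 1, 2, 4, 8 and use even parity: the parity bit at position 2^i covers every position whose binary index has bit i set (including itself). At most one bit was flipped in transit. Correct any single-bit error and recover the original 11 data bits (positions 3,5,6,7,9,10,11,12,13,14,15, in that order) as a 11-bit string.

00000000010

s1: b1⊕b3⊕b5⊕b7⊕b9⊕b11⊕b13⊕b15 = 0⊕0⊕0⊕1⊕0⊕0⊕0⊕0 = 1
s2: b2⊕b3⊕b6⊕b7⊕b10⊕b11⊕b14⊕b15 = 1⊕0⊕0⊕1⊕0⊕0⊕1⊕0 = 1
s4: b4⊕b5⊕b6⊕b7⊕b12⊕b13⊕b14⊕b15 = 1⊕0⊕0⊕1⊕0⊕0⊕1⊕0 = 1
s8: b8⊕b9⊕b10⊕b11⊕b12⊕b13⊕b14⊕b15 = 1⊕0⊕0⊕0⊕0⊕0⊕1⊕0 = 0
Syndrome (s8...s1) = 0111 → position 7.
Flip bit 7: corrected codeword = 010100010000010
Data bits at positions 3,5,6,7,9,10,11,12,13,14,15: 00000000010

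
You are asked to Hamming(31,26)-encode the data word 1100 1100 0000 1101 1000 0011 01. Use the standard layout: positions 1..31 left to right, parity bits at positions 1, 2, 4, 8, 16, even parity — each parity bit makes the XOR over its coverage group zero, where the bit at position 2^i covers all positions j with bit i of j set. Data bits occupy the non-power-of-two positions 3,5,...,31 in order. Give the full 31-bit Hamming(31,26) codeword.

Place data bits at non-power-of-two positions: b3=1, b5=1, b6=0, b7=0, b9=1, b10=1, b11=0, b12=0, b13=0, b14=0, b15=0, b17=0, b18=1, b19=1, b20=0, b21=1, b22=1, b23=0, b24=0, b25=0, b26=0, b27=0, b28=1, b29=1, b30=0, b31=1.
p1 = XOR of data positions {3,5,7,9,11,13,15,17,19,21,23,25,27,29,31} = 1⊕1⊕0⊕1⊕0⊕0⊕0⊕0⊕1⊕1⊕0⊕0⊕0⊕1⊕1 = 1
p2 = XOR of data positions {3,6,7,10,11,14,15,18,19,22,23,26,27,30,31} = 1⊕0⊕0⊕1⊕0⊕0⊕0⊕1⊕1⊕1⊕0⊕0⊕0⊕0⊕1 = 0
p4 = XOR of data positions {5,6,7,12,13,14,15,20,21,22,23,28,29,30,31} = 1⊕0⊕0⊕0⊕0⊕0⊕0⊕0⊕1⊕1⊕0⊕1⊕1⊕0⊕1 = 0
p8 = XOR of data positions {9,10,11,12,13,14,15,24,25,26,27,28,29,30,31} = 1⊕1⊕0⊕0⊕0⊕0⊕0⊕0⊕0⊕0⊕0⊕1⊕1⊕0⊕1 = 1
p16 = XOR of data positions {17,18,19,20,21,22,23,24,25,26,27,28,29,30,31} = 0⊕1⊕1⊕0⊕1⊕1⊕0⊕0⊕0⊕0⊕0⊕1⊕1⊕0⊕1 = 1
Codeword b1..b31 = 1010100111000001011011000001101

1010100111000001011011000001101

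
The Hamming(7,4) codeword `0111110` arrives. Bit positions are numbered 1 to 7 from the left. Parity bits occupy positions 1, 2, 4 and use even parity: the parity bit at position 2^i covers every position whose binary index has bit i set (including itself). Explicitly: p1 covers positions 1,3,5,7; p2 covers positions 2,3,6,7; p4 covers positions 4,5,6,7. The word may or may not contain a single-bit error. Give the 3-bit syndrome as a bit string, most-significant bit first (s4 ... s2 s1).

s1: b1⊕b3⊕b5⊕b7 = 0⊕1⊕1⊕0 = 0
s2: b2⊕b3⊕b6⊕b7 = 1⊕1⊕1⊕0 = 1
s4: b4⊕b5⊕b6⊕b7 = 1⊕1⊕1⊕0 = 1
Syndrome (s4...s1) = 110 → position 6.

110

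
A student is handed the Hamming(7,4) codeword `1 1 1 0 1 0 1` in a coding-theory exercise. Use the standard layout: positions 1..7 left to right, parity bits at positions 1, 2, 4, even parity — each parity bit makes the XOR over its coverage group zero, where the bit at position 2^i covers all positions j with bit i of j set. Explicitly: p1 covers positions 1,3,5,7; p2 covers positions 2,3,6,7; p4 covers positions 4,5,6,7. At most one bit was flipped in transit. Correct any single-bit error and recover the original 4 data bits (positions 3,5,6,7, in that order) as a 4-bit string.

1101

s1: b1⊕b3⊕b5⊕b7 = 1⊕1⊕1⊕1 = 0
s2: b2⊕b3⊕b6⊕b7 = 1⊕1⊕0⊕1 = 1
s4: b4⊕b5⊕b6⊕b7 = 0⊕1⊕0⊕1 = 0
Syndrome (s4...s1) = 010 → position 2.
Flip bit 2: corrected codeword = 1010101
Data bits at positions 3,5,6,7: 1101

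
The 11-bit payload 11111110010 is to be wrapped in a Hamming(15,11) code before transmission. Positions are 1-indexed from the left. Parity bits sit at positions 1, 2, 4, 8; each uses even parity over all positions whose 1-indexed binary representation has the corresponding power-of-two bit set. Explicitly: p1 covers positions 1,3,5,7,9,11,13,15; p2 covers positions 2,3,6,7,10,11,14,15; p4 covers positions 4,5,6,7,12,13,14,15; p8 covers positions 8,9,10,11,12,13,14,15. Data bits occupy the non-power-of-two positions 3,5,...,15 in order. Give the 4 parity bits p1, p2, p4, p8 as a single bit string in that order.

Place data bits at non-power-of-two positions: b3=1, b5=1, b6=1, b7=1, b9=1, b10=1, b11=1, b12=0, b13=0, b14=1, b15=0.
p1 = XOR of data positions {3,5,7,9,11,13,15} = 1⊕1⊕1⊕1⊕1⊕0⊕0 = 1
p2 = XOR of data positions {3,6,7,10,11,14,15} = 1⊕1⊕1⊕1⊕1⊕1⊕0 = 0
p4 = XOR of data positions {5,6,7,12,13,14,15} = 1⊕1⊕1⊕0⊕0⊕1⊕0 = 0
p8 = XOR of data positions {9,10,11,12,13,14,15} = 1⊕1⊕1⊕0⊕0⊕1⊕0 = 0
Parity bits p1,p2,p4,p8 = 1000

1000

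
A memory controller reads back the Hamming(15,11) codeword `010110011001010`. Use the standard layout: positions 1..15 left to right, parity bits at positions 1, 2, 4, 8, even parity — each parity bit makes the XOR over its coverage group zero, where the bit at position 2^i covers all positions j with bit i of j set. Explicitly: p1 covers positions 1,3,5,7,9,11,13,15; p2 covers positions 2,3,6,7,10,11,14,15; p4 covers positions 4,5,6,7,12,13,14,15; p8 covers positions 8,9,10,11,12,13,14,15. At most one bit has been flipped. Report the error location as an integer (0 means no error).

s1: b1⊕b3⊕b5⊕b7⊕b9⊕b11⊕b13⊕b15 = 0⊕0⊕1⊕0⊕1⊕0⊕0⊕0 = 0
s2: b2⊕b3⊕b6⊕b7⊕b10⊕b11⊕b14⊕b15 = 1⊕0⊕0⊕0⊕0⊕0⊕1⊕0 = 0
s4: b4⊕b5⊕b6⊕b7⊕b12⊕b13⊕b14⊕b15 = 1⊕1⊕0⊕0⊕1⊕0⊕1⊕0 = 0
s8: b8⊕b9⊕b10⊕b11⊕b12⊕b13⊕b14⊕b15 = 1⊕1⊕0⊕0⊕1⊕0⊕1⊕0 = 0
Syndrome (s8...s1) = 0000 → position 0 (no error).

0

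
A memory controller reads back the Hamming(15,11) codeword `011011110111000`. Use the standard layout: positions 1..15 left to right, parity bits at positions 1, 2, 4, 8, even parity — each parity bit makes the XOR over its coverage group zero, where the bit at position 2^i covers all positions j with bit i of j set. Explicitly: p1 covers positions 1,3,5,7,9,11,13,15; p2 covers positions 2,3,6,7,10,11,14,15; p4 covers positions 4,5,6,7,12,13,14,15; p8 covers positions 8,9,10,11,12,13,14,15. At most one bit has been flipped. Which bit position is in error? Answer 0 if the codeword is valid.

0

s1: b1⊕b3⊕b5⊕b7⊕b9⊕b11⊕b13⊕b15 = 0⊕1⊕1⊕1⊕0⊕1⊕0⊕0 = 0
s2: b2⊕b3⊕b6⊕b7⊕b10⊕b11⊕b14⊕b15 = 1⊕1⊕1⊕1⊕1⊕1⊕0⊕0 = 0
s4: b4⊕b5⊕b6⊕b7⊕b12⊕b13⊕b14⊕b15 = 0⊕1⊕1⊕1⊕1⊕0⊕0⊕0 = 0
s8: b8⊕b9⊕b10⊕b11⊕b12⊕b13⊕b14⊕b15 = 1⊕0⊕1⊕1⊕1⊕0⊕0⊕0 = 0
Syndrome (s8...s1) = 0000 → position 0 (no error).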